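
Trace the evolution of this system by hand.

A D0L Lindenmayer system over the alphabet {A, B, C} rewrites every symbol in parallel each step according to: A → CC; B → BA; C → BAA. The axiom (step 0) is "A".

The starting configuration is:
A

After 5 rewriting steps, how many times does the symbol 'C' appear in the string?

k=0  A
k=1  CC
k=2  BAABAA
k=3  BACCCCBACCCC
k=4  BACCBAABAABAABAABACCBAABAABAABAA
k=5  BACCBAABAABACCCCBACCCCBACCCCBACCCCBACCBAABAABACCCCBACCCCBACCCCBACCCC

36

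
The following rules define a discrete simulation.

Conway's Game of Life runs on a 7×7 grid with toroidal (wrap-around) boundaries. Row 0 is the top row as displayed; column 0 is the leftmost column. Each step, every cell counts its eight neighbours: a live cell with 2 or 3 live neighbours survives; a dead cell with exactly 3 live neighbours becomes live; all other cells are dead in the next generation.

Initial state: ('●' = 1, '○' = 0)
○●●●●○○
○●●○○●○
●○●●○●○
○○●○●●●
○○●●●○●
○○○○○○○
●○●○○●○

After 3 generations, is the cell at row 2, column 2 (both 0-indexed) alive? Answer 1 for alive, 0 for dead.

1

gen 0: ○●●●●○○
○●●○○●○
●○●●○●○
○○●○●●●
○○●●●○●
○○○○○○○
●○●○○●○
gen 1: ●○○○●●●
●○○○○●●
●○○○○○○
●○○○○○○
○○●○●○●
○●●○●●●
○○●○●○○
gen 2: ●●○●●○○
○●○○●○○
●●○○○○○
●●○○○○●
○○●○●○●
●●●○●○●
○○●○○○○
gen 3: ●●○●●○○
○○○●●○○
○○●○○○●
○○●○○●●
○○●○○○○
●○●○○○●
○○○○●●●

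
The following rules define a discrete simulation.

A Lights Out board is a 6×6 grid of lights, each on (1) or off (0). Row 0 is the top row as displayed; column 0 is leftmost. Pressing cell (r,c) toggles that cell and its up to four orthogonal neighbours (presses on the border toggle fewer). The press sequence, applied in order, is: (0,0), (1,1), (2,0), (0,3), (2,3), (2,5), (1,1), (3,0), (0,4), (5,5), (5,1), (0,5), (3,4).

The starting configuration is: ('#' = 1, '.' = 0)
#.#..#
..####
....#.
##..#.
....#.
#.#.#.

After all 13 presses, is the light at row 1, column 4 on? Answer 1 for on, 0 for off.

0

k=0  #.#..#
..####
....#.
##..#.
....#.
#.#.#.
k=1  .##..#
#.####
....#.
##..#.
....#.
#.#.#.
k=2  ..#..#
.#.###
.#..#.
##..#.
....#.
#.#.#.
k=3  ..#..#
##.###
#...#.
.#..#.
....#.
#.#.#.
k=4  ...###
##..##
#...#.
.#..#.
....#.
#.#.#.
k=5  ...###
##.###
#.##..
.#.##.
....#.
#.#.#.
k=6  ...###
##.##.
#.####
.#.###
....#.
#.#.#.
k=7  .#.###
..###.
######
.#.###
....#.
#.#.#.
k=8  .#.###
..###.
.#####
#..###
#...#.
#.#.#.
k=9  .#....
..##..
.#####
#..###
#...#.
#.#.#.
k=10  .#....
..##..
.#####
#..###
#...##
#.#..#
k=11  .#....
..##..
.#####
#..###
##..##
.#...#
k=12  .#..##
..##.#
.#####
#..###
##..##
.#...#
k=13  .#..##
..##.#
.###.#
#.....
##...#
.#...#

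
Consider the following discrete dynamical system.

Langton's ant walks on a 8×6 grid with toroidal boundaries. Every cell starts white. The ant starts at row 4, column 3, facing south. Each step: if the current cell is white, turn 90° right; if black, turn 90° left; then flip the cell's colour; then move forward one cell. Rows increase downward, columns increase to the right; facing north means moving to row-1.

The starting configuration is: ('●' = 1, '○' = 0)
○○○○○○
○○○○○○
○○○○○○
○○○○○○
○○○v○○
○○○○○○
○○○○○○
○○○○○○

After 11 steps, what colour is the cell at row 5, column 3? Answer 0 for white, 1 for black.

[0] ○○○○○○
○○○○○○
○○○○○○
○○○○○○
○○○v○○
○○○○○○
○○○○○○
○○○○○○
[1] ○○○○○○
○○○○○○
○○○○○○
○○○○○○
○○<●○○
○○○○○○
○○○○○○
○○○○○○
[2] ○○○○○○
○○○○○○
○○○○○○
○○^○○○
○○●●○○
○○○○○○
○○○○○○
○○○○○○
[3] ○○○○○○
○○○○○○
○○○○○○
○○●>○○
○○●●○○
○○○○○○
○○○○○○
○○○○○○
[4] ○○○○○○
○○○○○○
○○○○○○
○○●●○○
○○●v○○
○○○○○○
○○○○○○
○○○○○○
[5] ○○○○○○
○○○○○○
○○○○○○
○○●●○○
○○●○>○
○○○○○○
○○○○○○
○○○○○○
[6] ○○○○○○
○○○○○○
○○○○○○
○○●●○○
○○●○●○
○○○○v○
○○○○○○
○○○○○○
[7] ○○○○○○
○○○○○○
○○○○○○
○○●●○○
○○●○●○
○○○<●○
○○○○○○
○○○○○○
[8] ○○○○○○
○○○○○○
○○○○○○
○○●●○○
○○●^●○
○○○●●○
○○○○○○
○○○○○○
[9] ○○○○○○
○○○○○○
○○○○○○
○○●●○○
○○●●>○
○○○●●○
○○○○○○
○○○○○○
[10] ○○○○○○
○○○○○○
○○○○○○
○○●●^○
○○●●○○
○○○●●○
○○○○○○
○○○○○○
[11] ○○○○○○
○○○○○○
○○○○○○
○○●●●>
○○●●○○
○○○●●○
○○○○○○
○○○○○○

1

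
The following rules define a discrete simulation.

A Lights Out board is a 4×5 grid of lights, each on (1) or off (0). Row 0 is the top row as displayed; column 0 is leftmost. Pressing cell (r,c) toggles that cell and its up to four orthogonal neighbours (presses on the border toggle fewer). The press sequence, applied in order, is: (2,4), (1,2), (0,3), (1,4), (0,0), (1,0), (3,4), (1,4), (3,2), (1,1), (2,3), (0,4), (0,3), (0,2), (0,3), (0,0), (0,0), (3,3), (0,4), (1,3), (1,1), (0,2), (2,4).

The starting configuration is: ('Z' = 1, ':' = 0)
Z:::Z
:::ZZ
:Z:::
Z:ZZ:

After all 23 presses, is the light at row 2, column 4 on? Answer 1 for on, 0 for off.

t=0: Z:::Z
:::ZZ
:Z:::
Z:ZZ:
t=1: Z:::Z
:::Z:
:Z:ZZ
Z:ZZZ
t=2: Z:Z:Z
:ZZ::
:ZZZZ
Z:ZZZ
t=3: Z::Z:
:ZZZ:
:ZZZZ
Z:ZZZ
t=4: Z::ZZ
:ZZ:Z
:ZZZ:
Z:ZZZ
t=5: :Z:ZZ
ZZZ:Z
:ZZZ:
Z:ZZZ
t=6: ZZ:ZZ
::Z:Z
ZZZZ:
Z:ZZZ
t=7: ZZ:ZZ
::Z:Z
ZZZZZ
Z:Z::
t=8: ZZ:Z:
::ZZ:
ZZZZ:
Z:Z::
t=9: ZZ:Z:
::ZZ:
ZZ:Z:
ZZ:Z:
t=10: Z::Z:
ZZ:Z:
Z::Z:
ZZ:Z:
t=11: Z::Z:
ZZ:::
Z:Z:Z
ZZ:::
t=12: Z:::Z
ZZ::Z
Z:Z:Z
ZZ:::
t=13: Z:ZZ:
ZZ:ZZ
Z:Z:Z
ZZ:::
t=14: ZZ:::
ZZZZZ
Z:Z:Z
ZZ:::
t=15: ZZZZZ
ZZZ:Z
Z:Z:Z
ZZ:::
t=16: ::ZZZ
:ZZ:Z
Z:Z:Z
ZZ:::
t=17: ZZZZZ
ZZZ:Z
Z:Z:Z
ZZ:::
t=18: ZZZZZ
ZZZ:Z
Z:ZZZ
ZZZZZ
t=19: ZZZ::
ZZZ::
Z:ZZZ
ZZZZZ
t=20: ZZZZ:
ZZ:ZZ
Z:Z:Z
ZZZZZ
t=21: Z:ZZ:
::ZZZ
ZZZ:Z
ZZZZZ
t=22: ZZ:::
:::ZZ
ZZZ:Z
ZZZZZ
t=23: ZZ:::
:::Z:
ZZZZ:
ZZZZ:

0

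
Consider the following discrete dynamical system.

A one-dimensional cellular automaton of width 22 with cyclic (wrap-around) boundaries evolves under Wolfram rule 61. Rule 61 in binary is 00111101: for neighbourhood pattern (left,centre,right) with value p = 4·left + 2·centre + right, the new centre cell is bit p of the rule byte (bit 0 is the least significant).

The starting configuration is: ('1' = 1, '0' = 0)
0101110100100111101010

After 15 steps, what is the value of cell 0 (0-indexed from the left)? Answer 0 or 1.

1

step 0: 0101110100100111101010
step 1: 0111001110110100011111
step 2: 1100101001101111010000
step 3: 1010111101011000111110
step 4: 1111100011110110100001
step 5: 0000011010001101111101
step 6: 1111010111101011000011
step 7: 0000111100011110111010
step 8: 1110100011010001100111
step 9: 0001111010111101010100
step 10: 1101000111100011111111
step 11: 0011110100011010000000
step 12: 1010001111010111111111
step 13: 0111101000111100000000
step 14: 0100011110100011111111
step 15: 1111010001111010000000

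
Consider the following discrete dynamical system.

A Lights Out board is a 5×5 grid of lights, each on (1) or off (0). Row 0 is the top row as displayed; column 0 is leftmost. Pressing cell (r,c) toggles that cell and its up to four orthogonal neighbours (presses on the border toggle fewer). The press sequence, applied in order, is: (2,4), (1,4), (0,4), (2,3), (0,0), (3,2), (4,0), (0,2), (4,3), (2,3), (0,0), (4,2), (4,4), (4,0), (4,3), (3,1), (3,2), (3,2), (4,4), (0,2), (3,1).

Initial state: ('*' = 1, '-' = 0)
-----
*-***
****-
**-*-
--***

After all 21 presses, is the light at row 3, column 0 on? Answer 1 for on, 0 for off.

k=0  -----
*-***
****-
**-*-
--***
k=1  -----
*-**-
***-*
**-**
--***
k=2  ----*
*-*-*
***--
**-**
--***
k=3  ---*-
*-*--
***--
**-**
--***
k=4  ---*-
*-**-
**-**
**--*
--***
k=5  **-*-
--**-
**-**
**--*
--***
k=6  **-*-
--**-
*****
*-***
---**
k=7  **-*-
--**-
*****
--***
**-**
k=8  *-*--
---*-
*****
--***
**-**
k=9  *-*--
---*-
*****
--*-*
***--
k=10  *-*--
-----
**---
--***
***--
k=11  -**--
*----
**---
--***
***--
k=12  -**--
*----
**---
---**
*--*-
k=13  -**--
*----
**---
---*-
*---*
k=14  -**--
*----
**---
*--*-
-*--*
k=15  -**--
*----
**---
*----
-***-
k=16  -**--
*----
*----
-**--
--**-
k=17  -**--
*----
*-*--
---*-
---*-
k=18  -**--
*----
*----
-**--
--**-
k=19  -**--
*----
*----
-**-*
--*-*
k=20  ---*-
*-*--
*----
-**-*
--*-*
k=21  ---*-
*-*--
**---
*---*
-**-*

1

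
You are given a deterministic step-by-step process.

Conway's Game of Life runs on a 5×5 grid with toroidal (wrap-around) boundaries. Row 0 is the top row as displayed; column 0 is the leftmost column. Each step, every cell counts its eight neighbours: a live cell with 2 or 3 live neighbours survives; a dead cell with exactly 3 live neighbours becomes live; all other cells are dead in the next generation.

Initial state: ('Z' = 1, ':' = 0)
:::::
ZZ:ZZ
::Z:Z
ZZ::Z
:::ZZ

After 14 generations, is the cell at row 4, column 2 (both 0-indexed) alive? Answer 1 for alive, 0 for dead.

step 0: :::::
ZZ:ZZ
::Z:Z
ZZ::Z
:::ZZ
step 1: ::Z::
ZZZZZ
::Z::
:ZZ::
:::ZZ
step 2: :::::
Z:::Z
::::Z
:ZZ::
:Z:Z:
step 3: Z:::Z
Z:::Z
:Z:ZZ
ZZZZ:
:Z:::
step 4: :Z::Z
:Z:::
:::::
:::Z:
:::Z:
step 5: Z:Z::
Z::::
:::::
:::::
::ZZZ
step 6: Z:Z::
:Z:::
:::::
:::Z:
:ZZZZ
step 7: Z:::Z
:Z:::
:::::
:::ZZ
ZZ::Z
step 8: ::::Z
Z::::
:::::
:::ZZ
:Z:::
step 9: Z::::
:::::
::::Z
:::::
Z::ZZ
step 10: Z::::
:::::
:::::
Z::Z:
Z:::Z
step 11: Z:::Z
:::::
:::::
Z::::
ZZ:::
step 12: ZZ::Z
:::::
:::::
ZZ:::
:Z:::
step 13: ZZ:::
Z::::
:::::
ZZ:::
::Z:Z
step 14: ZZ::Z
ZZ:::
ZZ:::
ZZ:::
::Z:Z

1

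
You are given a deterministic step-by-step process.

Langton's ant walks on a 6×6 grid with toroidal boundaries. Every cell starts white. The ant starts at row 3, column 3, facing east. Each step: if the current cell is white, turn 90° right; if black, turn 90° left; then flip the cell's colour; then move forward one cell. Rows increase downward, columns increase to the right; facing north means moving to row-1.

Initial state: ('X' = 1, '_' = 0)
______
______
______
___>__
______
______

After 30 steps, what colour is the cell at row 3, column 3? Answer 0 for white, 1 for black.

0

step 0: ______
______
______
___>__
______
______
step 1: ______
______
______
___X__
___v__
______
step 2: ______
______
______
___X__
__<X__
______
step 3: ______
______
______
__^X__
__XX__
______
step 4: ______
______
______
__X>__
__XX__
______
step 5: ______
______
___^__
__X___
__XX__
______
step 6: ______
______
___X>_
__X___
__XX__
______
step 7: ______
______
___XX_
__X_v_
__XX__
______
step 8: ______
______
___XX_
__X<X_
__XX__
______
step 9: ______
______
___^X_
__XXX_
__XX__
______
step 10: ______
______
__<_X_
__XXX_
__XX__
______
step 11: ______
__^___
__X_X_
__XXX_
__XX__
______
step 12: ______
__X>__
__X_X_
__XXX_
__XX__
______
step 13: ______
__XX__
__XvX_
__XXX_
__XX__
______
step 14: ______
__XX__
__<XX_
__XXX_
__XX__
______
step 15: ______
__XX__
___XX_
__vXX_
__XX__
______
step 16: ______
__XX__
___XX_
___>X_
__XX__
______
step 17: ______
__XX__
___^X_
____X_
__XX__
______
step 18: ______
__XX__
__<_X_
____X_
__XX__
______
step 19: ______
__^X__
__X_X_
____X_
__XX__
______
step 20: ______
_<_X__
__X_X_
____X_
__XX__
______
step 21: _^____
_X_X__
__X_X_
____X_
__XX__
______
step 22: _X>___
_X_X__
__X_X_
____X_
__XX__
______
step 23: _XX___
_XvX__
__X_X_
____X_
__XX__
______
step 24: _XX___
_<XX__
__X_X_
____X_
__XX__
______
step 25: _XX___
__XX__
_vX_X_
____X_
__XX__
______
step 26: _XX___
__XX__
<XX_X_
____X_
__XX__
______
step 27: _XX___
^_XX__
XXX_X_
____X_
__XX__
______
step 28: _XX___
X>XX__
XXX_X_
____X_
__XX__
______
step 29: _XX___
XXXX__
XvX_X_
____X_
__XX__
______
step 30: _XX___
XXXX__
X_>_X_
____X_
__XX__
______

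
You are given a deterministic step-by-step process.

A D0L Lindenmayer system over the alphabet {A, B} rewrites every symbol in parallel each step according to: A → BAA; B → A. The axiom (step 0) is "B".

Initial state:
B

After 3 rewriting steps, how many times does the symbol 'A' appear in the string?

5

t=0: B
t=1: A
t=2: BAA
t=3: ABAABAA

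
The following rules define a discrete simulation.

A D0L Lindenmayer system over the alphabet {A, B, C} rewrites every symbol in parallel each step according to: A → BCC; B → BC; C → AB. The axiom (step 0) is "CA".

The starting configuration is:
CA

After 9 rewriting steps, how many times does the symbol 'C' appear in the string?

926

gen 0: CA
gen 1: ABBCC
gen 2: BCCBCBCABAB
gen 3: BCABABBCABBCABBCCBCBCCBC
gen 4: BCABBCCBCBCCBCBCABBCCBCBCABBCCBCBCABABBCABBCABABBCAB
gen 5: BCABBCCBCBCABABBCABBCABABBCABBCABBCCBCBCABABBCABBCABBCCBCBCABABBCABBCABBCCBCBCCBCBCABBCCBCBCABBCCBCBCCBCBCABBCCBC
gen 6: BCABBCCBCBCABABBCABBCABBCCBCBCCBCBCABBCCBCBCABBCCBCBCCBCBC…BCABABBCABBCABBCCBCBCABABBCABBCABABBCABBCABBCCBCBCABABBCAB  (len 245)
gen 7: BCABBCCBCBCABABBCABBCABBCCBCBCCBCBCABBCCBCBCABBCCBCBCABABB…BCBCCBCBCABBCCBCBCABBCCBCBCABABBCABBCABBCCBCBCCBCBCABBCCBC  (len 532)
gen 8: BCABBCCBCBCABABBCABBCABBCCBCBCCBCBCABBCCBCBCABBCCBCBCABABB…CBCABBCCBCBCABBCCBCBCABABBCABBCABABBCABBCABBCCBCBCABABBCAB  (len 1154)
gen 9: BCABBCCBCBCABABBCABBCABBCCBCBCCBCBCABBCCBCBCABBCCBCBCABABB…BCBCCBCBCABBCCBCBCABBCCBCBCABABBCABBCABBCCBCBCCBCBCABBCCBC  (len 2505)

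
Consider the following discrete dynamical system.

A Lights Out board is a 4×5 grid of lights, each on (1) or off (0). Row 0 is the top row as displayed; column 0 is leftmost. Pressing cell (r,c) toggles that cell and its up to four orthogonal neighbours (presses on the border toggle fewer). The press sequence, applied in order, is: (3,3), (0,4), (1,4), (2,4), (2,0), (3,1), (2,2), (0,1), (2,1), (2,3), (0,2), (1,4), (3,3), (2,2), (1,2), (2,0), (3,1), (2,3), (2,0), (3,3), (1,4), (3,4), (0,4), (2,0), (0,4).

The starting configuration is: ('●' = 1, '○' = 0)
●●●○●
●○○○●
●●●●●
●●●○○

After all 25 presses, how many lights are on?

k=0  ●●●○●
●○○○●
●●●●●
●●●○○
k=1  ●●●○●
●○○○●
●●●○●
●●○●●
k=2  ●●●●○
●○○○○
●●●○●
●●○●●
k=3  ●●●●●
●○○●●
●●●○○
●●○●●
k=4  ●●●●●
●○○●○
●●●●●
●●○●○
k=5  ●●●●●
○○○●○
○○●●●
○●○●○
k=6  ●●●●●
○○○●○
○●●●●
●○●●○
k=7  ●●●●●
○○●●○
○○○○●
●○○●○
k=8  ○○○●●
○●●●○
○○○○●
●○○●○
k=9  ○○○●●
○○●●○
●●●○●
●●○●○
k=10  ○○○●●
○○●○○
●●○●○
●●○○○
k=11  ○●●○●
○○○○○
●●○●○
●●○○○
k=12  ○●●○○
○○○●●
●●○●●
●●○○○
k=13  ○●●○○
○○○●●
●●○○●
●●●●●
k=14  ○●●○○
○○●●●
●○●●●
●●○●●
k=15  ○●○○○
○●○○●
●○○●●
●●○●●
k=16  ○●○○○
●●○○●
○●○●●
○●○●●
k=17  ○●○○○
●●○○●
○○○●●
●○●●●
k=18  ○●○○○
●●○●●
○○●○○
●○●○●
k=19  ○●○○○
○●○●●
●●●○○
○○●○●
k=20  ○●○○○
○●○●●
●●●●○
○○○●○
k=21  ○●○○●
○●○○○
●●●●●
○○○●○
k=22  ○●○○●
○●○○○
●●●●○
○○○○●
k=23  ○●○●○
○●○○●
●●●●○
○○○○●
k=24  ○●○●○
●●○○●
○○●●○
●○○○●
k=25  ○●○○●
●●○○○
○○●●○
●○○○●

8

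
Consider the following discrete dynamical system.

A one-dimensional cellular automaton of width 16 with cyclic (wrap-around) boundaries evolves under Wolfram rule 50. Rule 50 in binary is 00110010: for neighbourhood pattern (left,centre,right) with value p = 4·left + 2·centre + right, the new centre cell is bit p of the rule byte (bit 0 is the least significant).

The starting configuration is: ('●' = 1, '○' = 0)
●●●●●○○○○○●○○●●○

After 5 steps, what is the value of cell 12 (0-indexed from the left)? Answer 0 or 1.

[0] ●●●●●○○○○○●○○●●○
[1] ○○○○○●○○○●○●●○○●
[2] ●○○○●○●○●○●○○●●○
[3] ○●○●○●○●○●○●●○○●
[4] ●○●○●○●○●○●○○●●○
[5] ○●○●○●○●○●○●●○○●

1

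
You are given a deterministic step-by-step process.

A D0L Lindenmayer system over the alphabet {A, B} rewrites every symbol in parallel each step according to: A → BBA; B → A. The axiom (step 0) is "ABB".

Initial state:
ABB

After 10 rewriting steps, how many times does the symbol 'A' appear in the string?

1365

0) ABB
1) BBAAA
2) AABBABBABBA
3) BBABBAAABBAAABBAAABBA
4) AABBAAABBABBABBAAABBABBABBAAABBABBABBAAABBA
5) BBABBAAABBABBABBAAABBAAABBAAABBABBABBAAABBAAABBAAABBABBABBAAABBAAABBAAABBABBABBAAABBA
6) AABBAAABBABBABBAAABBAAABBAAABBABBABBAAABBABBABBAAABBABBABB…ABBABBABBAAABBABBABBAAABBABBABBAAABBAAABBAAABBABBABBAAABBA  (len 171)
7) BBABBAAABBABBABBAAABBAAABBAAABBABBABBAAABBABBABBAAABBABBAB…ABBABBABBAAABBABBABBAAABBABBABBAAABBAAABBAAABBABBABBAAABBA  (len 341)
8) AABBAAABBABBABBAAABBAAABBAAABBABBABBAAABBABBABBAAABBABBABB…ABBABBABBAAABBABBABBAAABBABBABBAAABBAAABBAAABBABBABBAAABBA  (len 683)
9) BBABBAAABBABBABBAAABBAAABBAAABBABBABBAAABBABBABBAAABBABBAB…ABBABBABBAAABBABBABBAAABBABBABBAAABBAAABBAAABBABBABBAAABBA  (len 1365)
10) AABBAAABBABBABBAAABBAAABBAAABBABBABBAAABBABBABBAAABBABBABB…ABBABBABBAAABBABBABBAAABBABBABBAAABBAAABBAAABBABBABBAAABBA  (len 2731)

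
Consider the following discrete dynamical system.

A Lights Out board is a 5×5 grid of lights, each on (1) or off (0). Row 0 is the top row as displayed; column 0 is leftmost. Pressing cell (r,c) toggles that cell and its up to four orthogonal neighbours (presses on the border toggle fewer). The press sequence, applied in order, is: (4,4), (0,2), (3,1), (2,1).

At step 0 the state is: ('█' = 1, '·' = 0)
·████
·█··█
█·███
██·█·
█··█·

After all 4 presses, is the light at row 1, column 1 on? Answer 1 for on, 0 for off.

[0] ·████
·█··█
█·███
██·█·
█··█·
[1] ·████
·█··█
█·███
██·██
█···█
[2] ····█
·██·█
█·███
██·██
█···█
[3] ····█
·██·█
█████
··███
██··█
[4] ····█
··█·█
···██
·████
██··█

0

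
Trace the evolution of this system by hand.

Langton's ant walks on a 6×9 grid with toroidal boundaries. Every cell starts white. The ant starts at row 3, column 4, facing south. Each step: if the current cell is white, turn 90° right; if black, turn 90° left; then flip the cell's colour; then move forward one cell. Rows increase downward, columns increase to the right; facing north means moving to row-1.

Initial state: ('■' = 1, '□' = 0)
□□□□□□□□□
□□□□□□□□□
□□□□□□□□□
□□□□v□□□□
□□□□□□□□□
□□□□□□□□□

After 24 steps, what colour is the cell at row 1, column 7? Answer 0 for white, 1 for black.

gen 0: □□□□□□□□□
□□□□□□□□□
□□□□□□□□□
□□□□v□□□□
□□□□□□□□□
□□□□□□□□□
gen 1: □□□□□□□□□
□□□□□□□□□
□□□□□□□□□
□□□<■□□□□
□□□□□□□□□
□□□□□□□□□
gen 2: □□□□□□□□□
□□□□□□□□□
□□□^□□□□□
□□□■■□□□□
□□□□□□□□□
□□□□□□□□□
gen 3: □□□□□□□□□
□□□□□□□□□
□□□■>□□□□
□□□■■□□□□
□□□□□□□□□
□□□□□□□□□
gen 4: □□□□□□□□□
□□□□□□□□□
□□□■■□□□□
□□□■v□□□□
□□□□□□□□□
□□□□□□□□□
gen 5: □□□□□□□□□
□□□□□□□□□
□□□■■□□□□
□□□■□>□□□
□□□□□□□□□
□□□□□□□□□
gen 6: □□□□□□□□□
□□□□□□□□□
□□□■■□□□□
□□□■□■□□□
□□□□□v□□□
□□□□□□□□□
gen 7: □□□□□□□□□
□□□□□□□□□
□□□■■□□□□
□□□■□■□□□
□□□□<■□□□
□□□□□□□□□
gen 8: □□□□□□□□□
□□□□□□□□□
□□□■■□□□□
□□□■^■□□□
□□□□■■□□□
□□□□□□□□□
gen 9: □□□□□□□□□
□□□□□□□□□
□□□■■□□□□
□□□■■>□□□
□□□□■■□□□
□□□□□□□□□
gen 10: □□□□□□□□□
□□□□□□□□□
□□□■■^□□□
□□□■■□□□□
□□□□■■□□□
□□□□□□□□□
gen 11: □□□□□□□□□
□□□□□□□□□
□□□■■■>□□
□□□■■□□□□
□□□□■■□□□
□□□□□□□□□
gen 12: □□□□□□□□□
□□□□□□□□□
□□□■■■■□□
□□□■■□v□□
□□□□■■□□□
□□□□□□□□□
gen 13: □□□□□□□□□
□□□□□□□□□
□□□■■■■□□
□□□■■<■□□
□□□□■■□□□
□□□□□□□□□
gen 14: □□□□□□□□□
□□□□□□□□□
□□□■■^■□□
□□□■■■■□□
□□□□■■□□□
□□□□□□□□□
gen 15: □□□□□□□□□
□□□□□□□□□
□□□■<□■□□
□□□■■■■□□
□□□□■■□□□
□□□□□□□□□
gen 16: □□□□□□□□□
□□□□□□□□□
□□□■□□■□□
□□□■v■■□□
□□□□■■□□□
□□□□□□□□□
gen 17: □□□□□□□□□
□□□□□□□□□
□□□■□□■□□
□□□■□>■□□
□□□□■■□□□
□□□□□□□□□
gen 18: □□□□□□□□□
□□□□□□□□□
□□□■□^■□□
□□□■□□■□□
□□□□■■□□□
□□□□□□□□□
gen 19: □□□□□□□□□
□□□□□□□□□
□□□■□■>□□
□□□■□□■□□
□□□□■■□□□
□□□□□□□□□
gen 20: □□□□□□□□□
□□□□□□^□□
□□□■□■□□□
□□□■□□■□□
□□□□■■□□□
□□□□□□□□□
gen 21: □□□□□□□□□
□□□□□□■>□
□□□■□■□□□
□□□■□□■□□
□□□□■■□□□
□□□□□□□□□
gen 22: □□□□□□□□□
□□□□□□■■□
□□□■□■□v□
□□□■□□■□□
□□□□■■□□□
□□□□□□□□□
gen 23: □□□□□□□□□
□□□□□□■■□
□□□■□■<■□
□□□■□□■□□
□□□□■■□□□
□□□□□□□□□
gen 24: □□□□□□□□□
□□□□□□^■□
□□□■□■■■□
□□□■□□■□□
□□□□■■□□□
□□□□□□□□□

1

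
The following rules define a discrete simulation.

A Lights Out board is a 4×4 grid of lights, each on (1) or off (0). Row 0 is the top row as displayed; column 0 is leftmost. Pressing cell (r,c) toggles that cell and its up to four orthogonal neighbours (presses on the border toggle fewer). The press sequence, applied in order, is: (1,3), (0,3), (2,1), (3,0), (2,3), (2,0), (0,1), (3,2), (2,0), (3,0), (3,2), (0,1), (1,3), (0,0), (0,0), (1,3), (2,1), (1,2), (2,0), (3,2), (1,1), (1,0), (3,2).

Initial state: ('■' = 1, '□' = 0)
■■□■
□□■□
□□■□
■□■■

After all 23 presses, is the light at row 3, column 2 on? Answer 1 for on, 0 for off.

[0] ■■□■
□□■□
□□■□
■□■■
[1] ■■□□
□□□■
□□■■
■□■■
[2] ■■■■
□□□□
□□■■
■□■■
[3] ■■■■
□■□□
■■□■
■■■■
[4] ■■■■
□■□□
□■□■
□□■■
[5] ■■■■
□■□■
□■■□
□□■□
[6] ■■■■
■■□■
■□■□
■□■□
[7] □□□■
■□□■
■□■□
■□■□
[8] □□□■
■□□■
■□□□
■■□■
[9] □□□■
□□□■
□■□□
□■□■
[10] □□□■
□□□■
■■□□
■□□■
[11] □□□■
□□□■
■■■□
■■■□
[12] ■■■■
□■□■
■■■□
■■■□
[13] ■■■□
□■■□
■■■■
■■■□
[14] □□■□
■■■□
■■■■
■■■□
[15] ■■■□
□■■□
■■■■
■■■□
[16] ■■■■
□■□■
■■■□
■■■□
[17] ■■■■
□□□■
□□□□
■□■□
[18] ■■□■
□■■□
□□■□
■□■□
[19] ■■□■
■■■□
■■■□
□□■□
[20] ■■□■
■■■□
■■□□
□■□■
[21] ■□□■
□□□□
■□□□
□■□■
[22] □□□■
■■□□
□□□□
□■□■
[23] □□□■
■■□□
□□■□
□□■□

1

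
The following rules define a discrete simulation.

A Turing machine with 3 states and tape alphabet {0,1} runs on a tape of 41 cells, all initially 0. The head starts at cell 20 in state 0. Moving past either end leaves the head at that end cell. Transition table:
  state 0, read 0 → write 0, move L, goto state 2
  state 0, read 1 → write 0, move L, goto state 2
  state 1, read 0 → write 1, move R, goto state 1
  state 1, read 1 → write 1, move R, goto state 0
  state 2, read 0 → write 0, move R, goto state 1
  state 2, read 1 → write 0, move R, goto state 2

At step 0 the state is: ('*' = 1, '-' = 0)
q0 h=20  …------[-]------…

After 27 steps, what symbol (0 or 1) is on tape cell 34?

1

t=0: q0 h=20  …------[-]------…
t=1: q2 h=19  …------[-]------…
t=2: q1 h=20  …------[-]------…
t=3: q1 h=21  …-----*[-]------…
t=4: q1 h=22  …----**[-]------…
t=5: q1 h=23  …---***[-]------…
t=6: q1 h=24  …--****[-]------…
t=7: q1 h=25  …-*****[-]------…
t=8: q1 h=26  …******[-]------…
t=9: q1 h=27  …******[-]------…
t=10: q1 h=28  …******[-]------…
t=11: q1 h=29  …******[-]------…
t=12: q1 h=30  …******[-]------…
t=13: q1 h=31  …******[-]------…
t=14: q1 h=32  …******[-]------…
t=15: q1 h=33  …******[-]------…
t=16: q1 h=34  …******[-]------|
t=17: q1 h=35  …******[-]-----|
t=18: q1 h=36  …******[-]----|
t=19: q1 h=37  …******[-]---|
t=20: q1 h=38  …******[-]--|
t=21: q1 h=39  …******[-]-|
t=22: q1 h=40  …******[-]|
t=23: q1 h=40  …******[*]|
t=24: q0 h=40  …******[*]|
t=25: q2 h=39  …******[*]-|
t=26: q2 h=40  …*****-[-]|
t=27: q1 h=40  …*****-[-]|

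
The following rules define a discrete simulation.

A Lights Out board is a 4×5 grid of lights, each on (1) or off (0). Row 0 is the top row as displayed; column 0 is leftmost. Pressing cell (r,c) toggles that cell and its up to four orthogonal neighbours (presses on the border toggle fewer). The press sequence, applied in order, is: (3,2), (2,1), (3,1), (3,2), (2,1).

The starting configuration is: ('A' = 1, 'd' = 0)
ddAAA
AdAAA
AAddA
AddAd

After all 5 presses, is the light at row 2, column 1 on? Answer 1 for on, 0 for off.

0

t=0: ddAAA
AdAAA
AAddA
AddAd
t=1: ddAAA
AdAAA
AAAdA
AAAdd
t=2: ddAAA
AAAAA
ddddA
AdAdd
t=3: ddAAA
AAAAA
dAddA
dAddd
t=4: ddAAA
AAAAA
dAAdA
ddAAd
t=5: ddAAA
AdAAA
AdddA
dAAAd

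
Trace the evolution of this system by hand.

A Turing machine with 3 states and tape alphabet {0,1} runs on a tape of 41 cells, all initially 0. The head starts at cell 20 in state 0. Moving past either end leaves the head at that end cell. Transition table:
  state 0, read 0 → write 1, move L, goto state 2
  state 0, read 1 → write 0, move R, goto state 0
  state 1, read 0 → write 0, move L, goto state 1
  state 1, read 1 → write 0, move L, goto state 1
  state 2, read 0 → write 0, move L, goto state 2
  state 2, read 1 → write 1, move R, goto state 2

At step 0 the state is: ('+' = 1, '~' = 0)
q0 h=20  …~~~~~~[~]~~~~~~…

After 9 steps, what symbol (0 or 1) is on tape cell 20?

1

[0] q0 h=20  …~~~~~~[~]~~~~~~…
[1] q2 h=19  …~~~~~~[~]+~~~~~…
[2] q2 h=18  …~~~~~~[~]~+~~~~…
[3] q2 h=17  …~~~~~~[~]~~+~~~…
[4] q2 h=16  …~~~~~~[~]~~~+~~…
[5] q2 h=15  …~~~~~~[~]~~~~+~…
[6] q2 h=14  …~~~~~~[~]~~~~~+…
[7] q2 h=13  …~~~~~~[~]~~~~~~…
[8] q2 h=12  …~~~~~~[~]~~~~~~…
[9] q2 h=11  …~~~~~~[~]~~~~~~…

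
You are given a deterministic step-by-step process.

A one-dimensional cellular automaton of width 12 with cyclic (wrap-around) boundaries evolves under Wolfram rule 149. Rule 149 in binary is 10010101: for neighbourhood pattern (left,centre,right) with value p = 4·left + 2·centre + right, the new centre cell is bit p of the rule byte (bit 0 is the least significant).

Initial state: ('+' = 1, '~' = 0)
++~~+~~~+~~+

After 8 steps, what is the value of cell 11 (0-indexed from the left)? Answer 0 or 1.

0

0) ++~~+~~~+~~+
1) +~+~+++~++~~
2) +~+~~+~~~~+~
3) +~++~++++~+~
4) +~~~~~++~~+~
5) +++++~~~+~+~
6) ~+++~++~+~+~
7) ~~+~~~~~+~++
8) +~+++++~+~~~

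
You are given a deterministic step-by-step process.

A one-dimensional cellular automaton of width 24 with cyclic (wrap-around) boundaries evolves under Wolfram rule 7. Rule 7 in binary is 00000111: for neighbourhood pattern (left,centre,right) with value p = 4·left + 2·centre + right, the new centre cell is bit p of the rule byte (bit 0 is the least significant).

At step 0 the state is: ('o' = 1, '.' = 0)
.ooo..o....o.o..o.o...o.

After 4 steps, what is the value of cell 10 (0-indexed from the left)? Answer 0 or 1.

0

[0] .ooo..o....o.o..o.o...o.
[1] o....oo.oooo.o.oo.o.ooo.
[2] o.ooo........o....o.....
[3] o.....oooooooo.oooo.oooo
[4] ..oooo..................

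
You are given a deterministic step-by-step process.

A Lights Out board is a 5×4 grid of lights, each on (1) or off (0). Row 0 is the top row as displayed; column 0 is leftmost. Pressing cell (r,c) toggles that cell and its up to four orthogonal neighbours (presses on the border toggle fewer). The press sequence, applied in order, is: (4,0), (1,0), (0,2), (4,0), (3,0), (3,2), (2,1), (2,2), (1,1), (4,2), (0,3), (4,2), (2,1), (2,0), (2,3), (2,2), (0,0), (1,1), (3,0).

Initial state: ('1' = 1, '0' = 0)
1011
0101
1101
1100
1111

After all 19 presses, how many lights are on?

step 0: 1011
0101
1101
1100
1111
step 1: 1011
0101
1101
0100
0011
step 2: 0011
1001
0101
0100
0011
step 3: 0100
1011
0101
0100
0011
step 4: 0100
1011
0101
1100
1111
step 5: 0100
1011
1101
0000
0111
step 6: 0100
1011
1111
0111
0101
step 7: 0100
1111
0001
0011
0101
step 8: 0100
1101
0110
0001
0101
step 9: 0000
0011
0010
0001
0101
step 10: 0000
0011
0010
0011
0010
step 11: 0011
0010
0010
0011
0010
step 12: 0011
0010
0010
0001
0101
step 13: 0011
0110
1100
0101
0101
step 14: 0011
1110
0000
1101
0101
step 15: 0011
1111
0011
1100
0101
step 16: 0011
1101
0100
1110
0101
step 17: 1111
0101
0100
1110
0101
step 18: 1011
1011
0000
1110
0101
step 19: 1011
1011
1000
0010
1101

11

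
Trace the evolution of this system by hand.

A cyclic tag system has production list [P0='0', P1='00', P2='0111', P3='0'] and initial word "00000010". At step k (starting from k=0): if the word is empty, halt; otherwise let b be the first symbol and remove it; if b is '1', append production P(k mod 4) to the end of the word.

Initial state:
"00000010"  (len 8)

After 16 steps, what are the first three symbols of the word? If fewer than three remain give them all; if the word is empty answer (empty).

[0] "00000010"  (len 8)
[1] "0000010"  (len 7)
[2] "000010"  (len 6)
[3] "00010"  (len 5)
[4] "0010"  (len 4)
[5] "010"  (len 3)
[6] "10"  (len 2)
[7] "00111"  (len 5)
[8] "0111"  (len 4)
[9] "111"  (len 3)
[10] "1100"  (len 4)
[11] "1000111"  (len 7)
[12] "0001110"  (len 7)
[13] "001110"  (len 6)
[14] "01110"  (len 5)
[15] "1110"  (len 4)
[16] "1100"  (len 4)

110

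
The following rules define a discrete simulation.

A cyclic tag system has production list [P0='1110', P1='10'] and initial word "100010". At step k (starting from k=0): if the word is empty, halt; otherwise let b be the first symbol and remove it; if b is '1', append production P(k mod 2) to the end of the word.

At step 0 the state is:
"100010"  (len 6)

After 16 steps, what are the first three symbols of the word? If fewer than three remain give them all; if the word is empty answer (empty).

101

step 0: "100010"  (len 6)
step 1: "000101110"  (len 9)
step 2: "00101110"  (len 8)
step 3: "0101110"  (len 7)
step 4: "101110"  (len 6)
step 5: "011101110"  (len 9)
step 6: "11101110"  (len 8)
step 7: "11011101110"  (len 11)
step 8: "101110111010"  (len 12)
step 9: "011101110101110"  (len 15)
step 10: "11101110101110"  (len 14)
step 11: "11011101011101110"  (len 17)
step 12: "101110101110111010"  (len 18)
step 13: "011101011101110101110"  (len 21)
step 14: "11101011101110101110"  (len 20)
step 15: "11010111011101011101110"  (len 23)
step 16: "101011101110101110111010"  (len 24)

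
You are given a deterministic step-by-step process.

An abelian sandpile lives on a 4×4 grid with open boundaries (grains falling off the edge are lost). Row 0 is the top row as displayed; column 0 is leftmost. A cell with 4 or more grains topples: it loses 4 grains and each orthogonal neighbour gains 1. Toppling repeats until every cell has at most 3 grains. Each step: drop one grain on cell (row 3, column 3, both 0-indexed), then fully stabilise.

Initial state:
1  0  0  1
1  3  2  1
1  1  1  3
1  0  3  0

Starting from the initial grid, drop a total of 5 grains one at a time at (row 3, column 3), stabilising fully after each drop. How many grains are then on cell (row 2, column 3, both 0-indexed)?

0

t=0: 1  0  0  1
1  3  2  1
1  1  1  3
1  0  3  0
t=1: 1  0  0  1
1  3  2  1
1  1  1  3
1  0  3  1
t=2: 1  0  0  1
1  3  2  1
1  1  1  3
1  0  3  2
t=3: 1  0  0  1
1  3  2  1
1  1  1  3
1  0  3  3
t=4: 1  0  0  1
1  3  2  2
1  1  3  0
1  1  0  2
t=5: 1  0  0  1
1  3  2  2
1  1  3  0
1  1  0  3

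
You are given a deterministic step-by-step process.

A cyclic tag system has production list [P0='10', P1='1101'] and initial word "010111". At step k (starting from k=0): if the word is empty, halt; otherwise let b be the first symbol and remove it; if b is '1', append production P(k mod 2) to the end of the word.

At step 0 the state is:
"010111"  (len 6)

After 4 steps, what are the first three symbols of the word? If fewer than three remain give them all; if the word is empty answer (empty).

111

step 0: "010111"  (len 6)
step 1: "10111"  (len 5)
step 2: "01111101"  (len 8)
step 3: "1111101"  (len 7)
step 4: "1111011101"  (len 10)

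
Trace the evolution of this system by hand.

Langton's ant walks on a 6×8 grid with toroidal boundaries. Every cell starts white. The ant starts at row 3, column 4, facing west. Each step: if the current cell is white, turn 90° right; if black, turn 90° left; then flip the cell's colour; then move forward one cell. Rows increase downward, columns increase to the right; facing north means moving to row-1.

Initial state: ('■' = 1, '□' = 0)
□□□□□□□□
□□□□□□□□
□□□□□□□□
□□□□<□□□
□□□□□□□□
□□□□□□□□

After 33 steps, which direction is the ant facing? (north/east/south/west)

0) □□□□□□□□
□□□□□□□□
□□□□□□□□
□□□□<□□□
□□□□□□□□
□□□□□□□□
1) □□□□□□□□
□□□□□□□□
□□□□^□□□
□□□□■□□□
□□□□□□□□
□□□□□□□□
2) □□□□□□□□
□□□□□□□□
□□□□■>□□
□□□□■□□□
□□□□□□□□
□□□□□□□□
3) □□□□□□□□
□□□□□□□□
□□□□■■□□
□□□□■v□□
□□□□□□□□
□□□□□□□□
4) □□□□□□□□
□□□□□□□□
□□□□■■□□
□□□□<■□□
□□□□□□□□
□□□□□□□□
5) □□□□□□□□
□□□□□□□□
□□□□■■□□
□□□□□■□□
□□□□v□□□
□□□□□□□□
6) □□□□□□□□
□□□□□□□□
□□□□■■□□
□□□□□■□□
□□□<■□□□
□□□□□□□□
7) □□□□□□□□
□□□□□□□□
□□□□■■□□
□□□^□■□□
□□□■■□□□
□□□□□□□□
8) □□□□□□□□
□□□□□□□□
□□□□■■□□
□□□■>■□□
□□□■■□□□
□□□□□□□□
9) □□□□□□□□
□□□□□□□□
□□□□■■□□
□□□■■■□□
□□□■v□□□
□□□□□□□□
10) □□□□□□□□
□□□□□□□□
□□□□■■□□
□□□■■■□□
□□□■□>□□
□□□□□□□□
11) □□□□□□□□
□□□□□□□□
□□□□■■□□
□□□■■■□□
□□□■□■□□
□□□□□v□□
12) □□□□□□□□
□□□□□□□□
□□□□■■□□
□□□■■■□□
□□□■□■□□
□□□□<■□□
13) □□□□□□□□
□□□□□□□□
□□□□■■□□
□□□■■■□□
□□□■^■□□
□□□□■■□□
14) □□□□□□□□
□□□□□□□□
□□□□■■□□
□□□■■■□□
□□□■■>□□
□□□□■■□□
15) □□□□□□□□
□□□□□□□□
□□□□■■□□
□□□■■^□□
□□□■■□□□
□□□□■■□□
16) □□□□□□□□
□□□□□□□□
□□□□■■□□
□□□■<□□□
□□□■■□□□
□□□□■■□□
17) □□□□□□□□
□□□□□□□□
□□□□■■□□
□□□■□□□□
□□□■v□□□
□□□□■■□□
18) □□□□□□□□
□□□□□□□□
□□□□■■□□
□□□■□□□□
□□□■□>□□
□□□□■■□□
19) □□□□□□□□
□□□□□□□□
□□□□■■□□
□□□■□□□□
□□□■□■□□
□□□□■v□□
20) □□□□□□□□
□□□□□□□□
□□□□■■□□
□□□■□□□□
□□□■□■□□
□□□□■□>□
21) □□□□□□v□
□□□□□□□□
□□□□■■□□
□□□■□□□□
□□□■□■□□
□□□□■□■□
22) □□□□□<■□
□□□□□□□□
□□□□■■□□
□□□■□□□□
□□□■□■□□
□□□□■□■□
23) □□□□□■■□
□□□□□□□□
□□□□■■□□
□□□■□□□□
□□□■□■□□
□□□□■^■□
24) □□□□□■■□
□□□□□□□□
□□□□■■□□
□□□■□□□□
□□□■□■□□
□□□□■■>□
25) □□□□□■■□
□□□□□□□□
□□□□■■□□
□□□■□□□□
□□□■□■^□
□□□□■■□□
26) □□□□□■■□
□□□□□□□□
□□□□■■□□
□□□■□□□□
□□□■□■■>
□□□□■■□□
27) □□□□□■■□
□□□□□□□□
□□□□■■□□
□□□■□□□□
□□□■□■■■
□□□□■■□v
28) □□□□□■■□
□□□□□□□□
□□□□■■□□
□□□■□□□□
□□□■□■■■
□□□□■■<■
29) □□□□□■■□
□□□□□□□□
□□□□■■□□
□□□■□□□□
□□□■□■^■
□□□□■■■■
30) □□□□□■■□
□□□□□□□□
□□□□■■□□
□□□■□□□□
□□□■□<□■
□□□□■■■■
31) □□□□□■■□
□□□□□□□□
□□□□■■□□
□□□■□□□□
□□□■□□□■
□□□□■v■■
32) □□□□□■■□
□□□□□□□□
□□□□■■□□
□□□■□□□□
□□□■□□□■
□□□□■□>■
33) □□□□□■■□
□□□□□□□□
□□□□■■□□
□□□■□□□□
□□□■□□^■
□□□□■□□■

north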